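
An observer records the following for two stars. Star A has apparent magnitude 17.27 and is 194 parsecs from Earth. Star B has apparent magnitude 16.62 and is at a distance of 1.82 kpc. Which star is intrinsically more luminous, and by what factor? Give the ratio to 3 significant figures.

Star B is more luminous, by a factor of 160.

Star A: M = m − 5 log₁₀ d + 5 = 17.27 − 5·2.2878 + 5 = 10.831
Star B: d = 1.82 kpc = 1820 pc
Star B: M = m − 5 log₁₀ d + 5 = 16.62 − 5·3.2601 + 5 = 5.320
ΔM = M_A − M_B = 10.831 − (5.320) = 5.511; smaller M is more luminous → Star B.
L ratio = 10^(0.4 |ΔM|) = 10^2.205 = 160.2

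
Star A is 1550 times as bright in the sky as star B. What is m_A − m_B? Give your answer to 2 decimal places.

m_A − m_B ≈ -7.98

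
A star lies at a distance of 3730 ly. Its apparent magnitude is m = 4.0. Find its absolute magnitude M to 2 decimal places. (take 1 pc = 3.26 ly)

M ≈ -6.29

d = 3730 ly / 3.26 = 1144 pc
5 log₁₀(d/10 pc) = 5 log₁₀(1144) − 5 = 10.292
M = m − 5 log₁₀(d/10) = 4.0 − 10.292 = -6.292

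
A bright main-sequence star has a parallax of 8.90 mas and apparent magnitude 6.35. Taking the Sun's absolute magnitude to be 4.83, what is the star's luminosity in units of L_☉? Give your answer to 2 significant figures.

d = 1/p = 1000/8.90 mas = 112.4 pc
M = m − 5 log₁₀ d + 5 = 6.35 − 5·2.0506 + 5 = 1.097
M − M_☉ = 1.097 − 4.83 = -3.733
L/L_☉ = 10^(−0.4 × -3.733) = 31.13

L/L_☉ ≈ 31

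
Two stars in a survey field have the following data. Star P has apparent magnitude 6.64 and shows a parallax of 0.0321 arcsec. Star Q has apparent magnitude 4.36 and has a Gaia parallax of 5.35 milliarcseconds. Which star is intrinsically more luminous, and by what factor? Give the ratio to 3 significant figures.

Star P: d = 1/p = 1/0.0321″ = 31.15 pc
Star P: M = m − 5 log₁₀ d + 5 = 6.64 − 5·1.4935 + 5 = 4.173
Star Q: p = 5.35 mas = 5.35×10^-3″ → d = 1/p = 186.9 pc
Star Q: M = m − 5 log₁₀ d + 5 = 4.36 − 5·2.2716 + 5 = -1.998
ΔM = M_P − M_Q = 4.173 − (-1.998) = 6.171; smaller M is more luminous → Star Q.
L ratio = 10^(0.4 |ΔM|) = 10^2.468 = 294.0

Star Q is more luminous, by a factor of 294.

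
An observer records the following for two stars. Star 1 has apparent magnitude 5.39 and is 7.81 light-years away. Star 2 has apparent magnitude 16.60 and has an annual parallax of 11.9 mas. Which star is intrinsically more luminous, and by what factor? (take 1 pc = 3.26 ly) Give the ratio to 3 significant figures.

Star 1 is more luminous, by a factor of 24.8.

Star 1: d = 7.81 ly / 3.26 = 2.396 pc
Star 1: M = m − 5 log₁₀ d + 5 = 5.39 − 5·0.3794 + 5 = 8.493
Star 2: p = 11.9 mas = 0.0119″ → d = 1/p = 84.03 pc
Star 2: M = m − 5 log₁₀ d + 5 = 16.60 − 5·1.9245 + 5 = 11.978
ΔM = M_1 − M_2 = 8.493 − (11.978) = -3.485; smaller M is more luminous → Star 1.
L ratio = 10^(0.4 |ΔM|) = 10^1.394 = 24.77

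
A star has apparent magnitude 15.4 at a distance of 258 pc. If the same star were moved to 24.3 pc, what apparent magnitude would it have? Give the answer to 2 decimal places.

m ≈ 10.27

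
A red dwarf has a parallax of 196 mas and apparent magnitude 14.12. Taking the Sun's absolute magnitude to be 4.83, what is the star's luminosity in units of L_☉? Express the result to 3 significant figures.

d = 1/p = 1000/196 mas = 5.102 pc
M = m − 5 log₁₀ d + 5 = 14.12 − 5·0.7077 + 5 = 15.581
M − M_☉ = 15.581 − 4.83 = 10.751
L/L_☉ = 10^(−0.4 × 10.751) = 5.006×10^-5

L/L_☉ ≈ 5.01×10^-5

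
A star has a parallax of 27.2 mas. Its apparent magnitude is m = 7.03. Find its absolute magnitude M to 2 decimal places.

p = 27.2 mas = 0.0272″ → d = 1/p = 36.76 pc
5 log₁₀(d/10 pc) = 5 log₁₀(36.76) − 5 = 2.827
M = m − 5 log₁₀(d/10) = 7.03 − 2.827 = 4.203

M ≈ 4.20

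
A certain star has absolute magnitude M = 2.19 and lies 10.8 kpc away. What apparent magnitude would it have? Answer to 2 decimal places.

d = 10.8 kpc = 10800 pc
m = M + 5 log₁₀ d − 5 = 2.19 + 5·4.0334 − 5 = 17.357

m ≈ 17.36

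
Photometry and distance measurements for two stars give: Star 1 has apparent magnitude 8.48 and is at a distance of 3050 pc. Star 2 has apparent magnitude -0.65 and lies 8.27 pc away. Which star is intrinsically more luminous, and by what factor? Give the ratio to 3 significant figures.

Star 1: M = m − 5 log₁₀ d + 5 = 8.48 − 5·3.4843 + 5 = -3.941
Star 2: M = m − 5 log₁₀ d + 5 = -0.65 − 5·0.9175 + 5 = -0.238
ΔM = M_1 − M_2 = -3.941 − (-0.238) = -3.704; smaller M is more luminous → Star 1.
L ratio = 10^(0.4 |ΔM|) = 10^1.482 = 30.31

Star 1 is more luminous, by a factor of 30.3.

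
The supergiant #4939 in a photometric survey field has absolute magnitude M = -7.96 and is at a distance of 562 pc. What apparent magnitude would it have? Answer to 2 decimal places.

m = M + 5 log₁₀ d − 5 = -7.96 + 5·2.7497 − 5 = 0.789

m ≈ 0.79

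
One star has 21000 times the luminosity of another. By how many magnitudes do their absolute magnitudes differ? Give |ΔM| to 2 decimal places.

Pogson: ΔM = −2.5 log₁₀(ratio) = −2.5 log₁₀(21000) = −2.5 × 4.3222 = -10.806

|ΔM| ≈ 10.81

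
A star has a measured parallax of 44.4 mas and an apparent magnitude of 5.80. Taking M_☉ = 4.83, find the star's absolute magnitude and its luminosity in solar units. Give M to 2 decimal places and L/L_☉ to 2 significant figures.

d = 1/p = 1000/44.4 mas = 22.52 pc
M = m − 5 log₁₀ d + 5 = 5.80 − 5·1.3526 + 5 = 4.037
M − M_☉ = 4.037 − 4.83 = -0.793
L/L_☉ = 10^(−0.4 × -0.793) = 2.076

M ≈ 4.04; L/L_☉ ≈ 2.1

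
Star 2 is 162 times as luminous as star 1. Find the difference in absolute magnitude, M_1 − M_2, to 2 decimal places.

M_1 − M_2 ≈ 5.52

Pogson: ΔM = −2.5 log₁₀(ratio) = −2.5 log₁₀(162) = −2.5 × 2.2095 = -5.524
Star 2 is brighter so has the smaller magnitude: M_1 − M_2 is positive.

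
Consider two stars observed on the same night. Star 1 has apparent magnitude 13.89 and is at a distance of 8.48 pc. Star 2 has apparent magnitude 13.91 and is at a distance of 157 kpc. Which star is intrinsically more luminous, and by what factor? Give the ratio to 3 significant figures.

Star 2 is more luminous, by a factor of 3.37×10^8.

Star 1: M = m − 5 log₁₀ d + 5 = 13.89 − 5·0.9284 + 5 = 14.248
Star 2: d = 157 kpc = 157000 pc
Star 2: M = m − 5 log₁₀ d + 5 = 13.91 − 5·5.1959 + 5 = -7.069
ΔM = M_1 − M_2 = 14.248 − (-7.069) = 21.318; smaller M is more luminous → Star 2.
L ratio = 10^(0.4 |ΔM|) = 10^8.527 = 3.365×10^8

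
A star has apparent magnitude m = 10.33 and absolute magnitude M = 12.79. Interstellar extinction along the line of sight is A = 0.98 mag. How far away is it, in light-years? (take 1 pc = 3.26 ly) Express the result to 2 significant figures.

d ≈ 6.7 ly

m − M = 5 log₁₀(d/10 pc) + A  ⇒  10.33 − (12.79) − 0.98 = 5 log₁₀(d/10)
-3.440 = 5 log₁₀(d/10)
log₁₀ d = (m − M − A)/5 + 1 = 0.3120
d = 10^0.3120 = 2.051 pc
= 6.687 ly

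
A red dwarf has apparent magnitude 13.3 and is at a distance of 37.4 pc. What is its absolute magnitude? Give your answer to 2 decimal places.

5 log₁₀(d/10 pc) = 5 log₁₀(37.40) − 5 = 2.864
M = m − 5 log₁₀(d/10) = 13.3 − 2.864 = 10.436

M ≈ 10.44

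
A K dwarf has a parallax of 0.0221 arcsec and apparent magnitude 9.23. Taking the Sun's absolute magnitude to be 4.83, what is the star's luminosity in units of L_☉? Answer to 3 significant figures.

L/L_☉ ≈ 0.356

d = 1/p = 1/0.0221″ = 45.25 pc
M = m − 5 log₁₀ d + 5 = 9.23 − 5·1.6556 + 5 = 5.952
M − M_☉ = 5.952 − 4.83 = 1.122
L/L_☉ = 10^(−0.4 × 1.122) = 0.3558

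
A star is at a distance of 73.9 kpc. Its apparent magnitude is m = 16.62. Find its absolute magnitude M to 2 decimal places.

M ≈ -2.72

d = 73.9 kpc = 73900 pc
5 log₁₀(d/10 pc) = 5 log₁₀(73900) − 5 = 19.343
M = m − 5 log₁₀(d/10) = 16.62 − 19.343 = -2.723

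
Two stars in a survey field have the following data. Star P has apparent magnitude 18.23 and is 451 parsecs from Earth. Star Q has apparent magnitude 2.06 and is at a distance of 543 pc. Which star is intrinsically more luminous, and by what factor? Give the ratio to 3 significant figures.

Star P: M = m − 5 log₁₀ d + 5 = 18.23 − 5·2.6542 + 5 = 9.959
Star Q: M = m − 5 log₁₀ d + 5 = 2.06 − 5·2.7348 + 5 = -6.614
ΔM = M_P − M_Q = 9.959 − (-6.614) = 16.573; smaller M is more luminous → Star Q.
L ratio = 10^(0.4 |ΔM|) = 10^6.629 = 4.258×10^6

Star Q is more luminous, by a factor of 4.26×10^6.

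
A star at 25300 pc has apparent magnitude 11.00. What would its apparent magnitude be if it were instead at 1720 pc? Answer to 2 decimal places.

Flux ∝ 1/d², so Δm = 5 log₁₀(d₂/d₁) = 5 log₁₀(1720/25300) = -5.838
m₂ = m₁ + Δm = 11.00 + (-5.838) = 5.162

m ≈ 5.16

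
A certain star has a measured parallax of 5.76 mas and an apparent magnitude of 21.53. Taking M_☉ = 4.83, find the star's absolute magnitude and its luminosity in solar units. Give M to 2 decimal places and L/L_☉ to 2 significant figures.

M ≈ 15.33; L/L_☉ ≈ 6.3×10^-5

d = 1/p = 1000/5.76 mas = 173.6 pc
M = m − 5 log₁₀ d + 5 = 21.53 − 5·2.2396 + 5 = 15.332
M − M_☉ = 15.332 − 4.83 = 10.502
L/L_☉ = 10^(−0.4 × 10.502) = 6.297×10^-5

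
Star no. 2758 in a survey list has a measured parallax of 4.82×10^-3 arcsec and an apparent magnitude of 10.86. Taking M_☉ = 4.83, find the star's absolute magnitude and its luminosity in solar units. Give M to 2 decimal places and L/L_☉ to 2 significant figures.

M ≈ 4.28; L/L_☉ ≈ 1.7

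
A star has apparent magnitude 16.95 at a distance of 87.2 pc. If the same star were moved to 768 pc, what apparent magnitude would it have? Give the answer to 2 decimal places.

m ≈ 21.67

Flux ∝ 1/d², so Δm = 5 log₁₀(d₂/d₁) = 5 log₁₀(768/87.2) = 4.724
m₂ = m₁ + Δm = 16.95 + (4.724) = 21.674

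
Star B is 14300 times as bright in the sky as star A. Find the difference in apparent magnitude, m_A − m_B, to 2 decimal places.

m_A − m_B ≈ 10.39

Pogson: Δm = −2.5 log₁₀(ratio) = −2.5 log₁₀(14300) = −2.5 × 4.1553 = -10.388
Star B is brighter so has the smaller magnitude: m_A − m_B is positive.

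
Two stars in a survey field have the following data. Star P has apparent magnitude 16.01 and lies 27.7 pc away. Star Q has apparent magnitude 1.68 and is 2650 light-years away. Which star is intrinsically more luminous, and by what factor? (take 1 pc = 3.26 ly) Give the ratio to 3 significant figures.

Star P: M = m − 5 log₁₀ d + 5 = 16.01 − 5·1.4425 + 5 = 13.798
Star Q: d = 2650 ly / 3.26 = 812.9 pc
Star Q: M = m − 5 log₁₀ d + 5 = 1.68 − 5·2.9100 + 5 = -7.870
ΔM = M_P − M_Q = 13.798 − (-7.870) = 21.668; smaller M is more luminous → Star Q.
L ratio = 10^(0.4 |ΔM|) = 10^8.667 = 4.646×10^8

Star Q is more luminous, by a factor of 4.65×10^8.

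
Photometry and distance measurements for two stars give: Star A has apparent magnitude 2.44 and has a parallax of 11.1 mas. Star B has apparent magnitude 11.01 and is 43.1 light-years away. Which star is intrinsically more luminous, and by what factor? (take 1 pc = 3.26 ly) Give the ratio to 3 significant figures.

Star A: p = 11.1 mas = 0.0111″ → d = 1/p = 90.09 pc
Star A: M = m − 5 log₁₀ d + 5 = 2.44 − 5·1.9547 + 5 = -2.333
Star B: d = 43.1 ly / 3.26 = 13.22 pc
Star B: M = m − 5 log₁₀ d + 5 = 11.01 − 5·1.1213 + 5 = 10.404
ΔM = M_A − M_B = -2.333 − (10.404) = -12.737; smaller M is more luminous → Star A.
L ratio = 10^(0.4 |ΔM|) = 10^5.095 = 124400

Star A is more luminous, by a factor of 124000.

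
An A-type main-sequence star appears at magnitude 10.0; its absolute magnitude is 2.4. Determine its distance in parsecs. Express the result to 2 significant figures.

d ≈ 330 pc

Distance modulus: m − M = 10.0 − (2.4) = 7.600
m − M = 5 log₁₀ d − 5
log₁₀ d = (m − M)/5 + 1 = 2.5200
d = 10^2.5200 = 331.1 pc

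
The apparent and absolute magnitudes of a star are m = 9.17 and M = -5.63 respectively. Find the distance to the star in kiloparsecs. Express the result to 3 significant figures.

d ≈ 9.12 kpc

μ = m − M = 14.800
m − M = 5 log₁₀ d − 5
log₁₀ d = (m − M)/5 + 1 = 3.9600
d = 10^3.9600 = 9120 pc
= 9.120 kpc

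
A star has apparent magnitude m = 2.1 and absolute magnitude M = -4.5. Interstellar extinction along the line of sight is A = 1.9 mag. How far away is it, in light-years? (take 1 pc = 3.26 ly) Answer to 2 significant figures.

d ≈ 280 ly

m − M = 5 log₁₀(d/10 pc) + A  ⇒  2.1 − (-4.5) − 1.9 = 5 log₁₀(d/10)
4.700 = 5 log₁₀(d/10)
log₁₀ d = (m − M − A)/5 + 1 = 1.9400
d = 10^1.9400 = 87.10 pc
= 283.9 ly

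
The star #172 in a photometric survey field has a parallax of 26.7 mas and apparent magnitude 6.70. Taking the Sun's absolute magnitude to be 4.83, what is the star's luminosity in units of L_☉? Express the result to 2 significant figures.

d = 1/p = 1000/26.7 mas = 37.45 pc
M = m − 5 log₁₀ d + 5 = 6.70 − 5·1.5735 + 5 = 3.833
M − M_☉ = 3.833 − 4.83 = -0.997
L/L_☉ = 10^(−0.4 × -0.997) = 2.506

L/L_☉ ≈ 2.5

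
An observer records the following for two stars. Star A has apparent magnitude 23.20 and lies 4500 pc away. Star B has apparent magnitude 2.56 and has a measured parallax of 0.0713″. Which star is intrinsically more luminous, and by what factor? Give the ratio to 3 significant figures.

Star A: M = m − 5 log₁₀ d + 5 = 23.20 − 5·3.6532 + 5 = 9.934
Star B: d = 1/p = 1/0.0713″ = 14.03 pc
Star B: M = m − 5 log₁₀ d + 5 = 2.56 − 5·1.1469 + 5 = 1.825
ΔM = M_A − M_B = 9.934 − (1.825) = 8.108; smaller M is more luminous → Star B.
L ratio = 10^(0.4 |ΔM|) = 10^3.243 = 1751

Star B is more luminous, by a factor of 1750.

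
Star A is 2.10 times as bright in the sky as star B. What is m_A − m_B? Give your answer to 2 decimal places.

m_A − m_B ≈ -0.81

Pogson: Δm = −2.5 log₁₀(ratio) = −2.5 log₁₀(2.10) = −2.5 × 0.3222 = -0.806
Star A is brighter, so it has the smaller magnitude: the difference is negative.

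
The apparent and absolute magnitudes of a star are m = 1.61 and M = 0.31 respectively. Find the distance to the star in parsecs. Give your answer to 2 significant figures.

Distance modulus: m − M = 1.61 − (0.31) = 1.300
m − M = 5 log₁₀ d − 5
log₁₀ d = (m − M)/5 + 1 = 1.2600
d = 10^1.2600 = 18.20 pc

d ≈ 18 pc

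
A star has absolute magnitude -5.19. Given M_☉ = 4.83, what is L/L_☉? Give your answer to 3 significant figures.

L/L_☉ ≈ 10200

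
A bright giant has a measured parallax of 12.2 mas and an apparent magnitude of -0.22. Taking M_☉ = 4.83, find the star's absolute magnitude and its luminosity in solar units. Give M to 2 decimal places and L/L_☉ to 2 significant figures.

d = 1/p = 1000/12.2 mas = 81.97 pc
M = m − 5 log₁₀ d + 5 = -0.22 − 5·1.9136 + 5 = -4.788
M − M_☉ = -4.788 − 4.83 = -9.618
L/L_☉ = 10^(−0.4 × -9.618) = 7035

M ≈ -4.79; L/L_☉ ≈ 7000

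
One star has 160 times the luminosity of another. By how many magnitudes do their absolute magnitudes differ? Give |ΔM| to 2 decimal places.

Pogson: ΔM = −2.5 log₁₀(ratio) = −2.5 log₁₀(160) = −2.5 × 2.2041 = -5.510

|ΔM| ≈ 5.51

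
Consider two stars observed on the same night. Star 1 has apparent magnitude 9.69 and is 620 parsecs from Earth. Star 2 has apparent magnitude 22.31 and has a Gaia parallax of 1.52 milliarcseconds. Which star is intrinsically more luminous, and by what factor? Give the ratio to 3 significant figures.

Star 1 is more luminous, by a factor of 99200.

Star 1: M = m − 5 log₁₀ d + 5 = 9.69 − 5·2.7924 + 5 = 0.728
Star 2: p = 1.52 mas = 1.52×10^-3″ → d = 1/p = 657.9 pc
Star 2: M = m − 5 log₁₀ d + 5 = 22.31 − 5·2.8182 + 5 = 13.219
ΔM = M_1 − M_2 = 0.728 − (13.219) = -12.491; smaller M is more luminous → Star 1.
L ratio = 10^(0.4 |ΔM|) = 10^4.996 = 99190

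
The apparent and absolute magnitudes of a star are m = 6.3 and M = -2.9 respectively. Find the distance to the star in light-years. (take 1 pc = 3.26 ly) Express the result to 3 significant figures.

Distance modulus: m − M = 6.3 − (-2.9) = 9.200
m − M = 5 log₁₀ d − 5
log₁₀ d = (m − M)/5 + 1 = 2.8400
d = 10^2.8400 = 691.8 pc
= 2255 ly

d ≈ 2260 ly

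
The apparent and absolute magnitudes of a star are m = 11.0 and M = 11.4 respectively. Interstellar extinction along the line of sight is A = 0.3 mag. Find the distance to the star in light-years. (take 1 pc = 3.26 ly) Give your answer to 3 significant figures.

d ≈ 23.6 ly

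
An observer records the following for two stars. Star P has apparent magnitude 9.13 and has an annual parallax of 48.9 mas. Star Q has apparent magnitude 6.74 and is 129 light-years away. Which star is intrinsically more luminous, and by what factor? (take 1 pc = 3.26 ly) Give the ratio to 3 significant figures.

Star Q is more luminous, by a factor of 33.8.

Star P: p = 48.9 mas = 0.0489″ → d = 1/p = 20.45 pc
Star P: M = m − 5 log₁₀ d + 5 = 9.13 − 5·1.3107 + 5 = 7.577
Star Q: d = 129 ly / 3.26 = 39.57 pc
Star Q: M = m − 5 log₁₀ d + 5 = 6.74 − 5·1.5974 + 5 = 3.753
ΔM = M_P − M_Q = 7.577 − (3.753) = 3.823; smaller M is more luminous → Star Q.
L ratio = 10^(0.4 |ΔM|) = 10^1.529 = 33.83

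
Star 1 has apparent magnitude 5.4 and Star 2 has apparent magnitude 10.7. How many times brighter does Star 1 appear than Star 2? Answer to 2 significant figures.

130

Magnitude difference = -5.3
Flux ratio = 10^(−0.4 Δm) = 10^(−0.4 × -5.3) = 10^2.120 = 131.8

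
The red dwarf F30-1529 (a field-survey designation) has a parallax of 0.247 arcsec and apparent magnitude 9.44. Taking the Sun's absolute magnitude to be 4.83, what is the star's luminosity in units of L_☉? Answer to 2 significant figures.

L/L_☉ ≈ 2.3×10^-3

d = 1/p = 1/0.247″ = 4.049 pc
M = m − 5 log₁₀ d + 5 = 9.44 − 5·0.6073 + 5 = 11.403
M − M_☉ = 11.403 − 4.83 = 6.573
L/L_☉ = 10^(−0.4 × 6.573) = 2.348×10^-3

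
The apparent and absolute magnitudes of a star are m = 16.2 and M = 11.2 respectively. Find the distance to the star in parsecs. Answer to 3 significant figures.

d ≈ 100 pc

μ = m − M = 5.000
m − M = 5 log₁₀ d − 5
log₁₀ d = (m − M)/5 + 1 = 2.0000
d = 10^2.0000 = 100.0 pc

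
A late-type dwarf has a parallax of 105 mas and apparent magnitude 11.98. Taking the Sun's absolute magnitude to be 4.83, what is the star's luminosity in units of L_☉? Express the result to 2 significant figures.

L/L_☉ ≈ 1.3×10^-3

d = 1/p = 1000/105 mas = 9.524 pc
M = m − 5 log₁₀ d + 5 = 11.98 − 5·0.9788 + 5 = 12.086
M − M_☉ = 12.086 − 4.83 = 7.256
L/L_☉ = 10^(−0.4 × 7.256) = 1.252×10^-3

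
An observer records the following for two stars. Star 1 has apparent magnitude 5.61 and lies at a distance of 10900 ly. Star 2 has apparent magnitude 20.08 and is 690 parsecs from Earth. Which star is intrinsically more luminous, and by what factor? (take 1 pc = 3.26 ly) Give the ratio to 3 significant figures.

Star 1: d = 10900 ly / 3.26 = 3344 pc
Star 1: M = m − 5 log₁₀ d + 5 = 5.61 − 5·3.5242 + 5 = -7.011
Star 2: M = m − 5 log₁₀ d + 5 = 20.08 − 5·2.8388 + 5 = 10.886
ΔM = M_1 − M_2 = -7.011 − (10.886) = -17.897; smaller M is more luminous → Star 1.
L ratio = 10^(0.4 |ΔM|) = 10^7.159 = 1.441×10^7

Star 1 is more luminous, by a factor of 1.44×10^7.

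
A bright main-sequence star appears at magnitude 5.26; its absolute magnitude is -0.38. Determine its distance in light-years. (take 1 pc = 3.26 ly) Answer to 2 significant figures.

μ = m − M = 5.640
m − M = 5 log₁₀ d − 5
log₁₀ d = (m − M)/5 + 1 = 2.1280
d = 10^2.1280 = 134.3 pc
= 437.7 ly

d ≈ 440 ly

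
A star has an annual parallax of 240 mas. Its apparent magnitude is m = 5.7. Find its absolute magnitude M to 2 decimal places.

M ≈ 7.60

p = 240 mas = 0.240″ → d = 1/p = 4.167 pc
5 log₁₀(d/10 pc) = 5 log₁₀(4.167) − 5 = -1.901
M = m − 5 log₁₀(d/10) = 5.7 + 1.901 = 7.601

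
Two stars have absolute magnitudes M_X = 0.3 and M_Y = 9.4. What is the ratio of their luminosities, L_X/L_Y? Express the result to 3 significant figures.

ΔM = M_X − M_Y = -9.1
L_X/L_Y = 10^(−0.4 ΔM) = 10^3.640 = 4365

L_X/L_Y ≈ 4370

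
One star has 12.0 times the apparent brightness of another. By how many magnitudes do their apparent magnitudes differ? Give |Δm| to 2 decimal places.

|Δm| ≈ 2.70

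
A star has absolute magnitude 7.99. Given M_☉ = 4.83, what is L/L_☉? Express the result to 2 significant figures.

L/L_☉ ≈ 0.054

M − M_☉ = 7.99 − 4.83 = 3.160
L/L_☉ = 10^(−0.4 (M − M_☉)) = 10^-1.264 = 0.05445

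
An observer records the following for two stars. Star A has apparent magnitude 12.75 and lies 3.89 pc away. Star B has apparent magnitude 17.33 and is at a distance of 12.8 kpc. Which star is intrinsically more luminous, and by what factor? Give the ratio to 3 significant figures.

Star A: M = m − 5 log₁₀ d + 5 = 12.75 − 5·0.5899 + 5 = 14.800
Star B: d = 12.8 kpc = 12800 pc
Star B: M = m − 5 log₁₀ d + 5 = 17.33 − 5·4.1072 + 5 = 1.794
ΔM = M_A − M_B = 14.800 − (1.794) = 13.006; smaller M is more luminous → Star B.
L ratio = 10^(0.4 |ΔM|) = 10^5.203 = 159400

Star B is more luminous, by a factor of 159000.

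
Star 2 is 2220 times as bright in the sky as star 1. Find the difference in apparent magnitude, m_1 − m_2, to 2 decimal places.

Pogson: Δm = −2.5 log₁₀(ratio) = −2.5 log₁₀(2220) = −2.5 × 3.3464 = -8.366
Star 2 is brighter so has the smaller magnitude: m_1 − m_2 is positive.

m_1 − m_2 ≈ 8.37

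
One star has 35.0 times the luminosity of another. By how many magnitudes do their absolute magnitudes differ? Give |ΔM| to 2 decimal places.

Pogson: ΔM = −2.5 log₁₀(ratio) = −2.5 log₁₀(35.0) = −2.5 × 1.5441 = -3.860

|ΔM| ≈ 3.86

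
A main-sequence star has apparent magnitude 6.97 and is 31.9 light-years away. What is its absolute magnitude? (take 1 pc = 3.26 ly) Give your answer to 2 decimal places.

M ≈ 7.02

d = 31.9 ly / 3.26 = 9.785 pc
5 log₁₀(d/10 pc) = 5 log₁₀(9.785) − 5 = -0.047
M = m − 5 log₁₀(d/10) = 6.97 + 0.047 = 7.017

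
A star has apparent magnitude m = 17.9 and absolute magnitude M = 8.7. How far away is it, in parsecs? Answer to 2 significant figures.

Distance modulus: m − M = 17.9 − (8.7) = 9.200
m − M = 5 log₁₀ d − 5
log₁₀ d = (m − M)/5 + 1 = 2.8400
d = 10^2.8400 = 691.8 pc

d ≈ 690 pc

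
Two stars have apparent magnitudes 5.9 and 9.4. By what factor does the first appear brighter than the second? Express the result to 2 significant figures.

Δm = 5.9 − (9.4) = -3.5
Flux ratio = 10^(−0.4 Δm) = 10^(−0.4 × -3.5) = 10^1.400 = 25.12

25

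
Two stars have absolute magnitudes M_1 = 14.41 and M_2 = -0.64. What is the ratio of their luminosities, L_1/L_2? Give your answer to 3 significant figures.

L_1/L_2 ≈ 9.55×10^-7

ΔM = M_1 − M_2 = 15.05
L_1/L_2 = 10^(−0.4 ΔM) = 10^-6.020 = 9.550×10^-7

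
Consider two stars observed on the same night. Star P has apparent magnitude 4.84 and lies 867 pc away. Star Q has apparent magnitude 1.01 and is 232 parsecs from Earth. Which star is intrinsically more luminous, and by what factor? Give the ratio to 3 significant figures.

Star P: M = m − 5 log₁₀ d + 5 = 4.84 − 5·2.9380 + 5 = -4.850
Star Q: M = m − 5 log₁₀ d + 5 = 1.01 − 5·2.3655 + 5 = -5.817
ΔM = M_P − M_Q = -4.850 − (-5.817) = 0.967; smaller M is more luminous → Star Q.
L ratio = 10^(0.4 |ΔM|) = 10^0.387 = 2.437

Star Q is more luminous, by a factor of 2.44.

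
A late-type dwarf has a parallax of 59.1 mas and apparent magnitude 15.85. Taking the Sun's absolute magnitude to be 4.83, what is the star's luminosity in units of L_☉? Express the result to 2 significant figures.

L/L_☉ ≈ 1.1×10^-4

d = 1/p = 1000/59.1 mas = 16.92 pc
M = m − 5 log₁₀ d + 5 = 15.85 − 5·1.2284 + 5 = 14.708
M − M_☉ = 14.708 − 4.83 = 9.878
L/L_☉ = 10^(−0.4 × 9.878) = 1.119×10^-4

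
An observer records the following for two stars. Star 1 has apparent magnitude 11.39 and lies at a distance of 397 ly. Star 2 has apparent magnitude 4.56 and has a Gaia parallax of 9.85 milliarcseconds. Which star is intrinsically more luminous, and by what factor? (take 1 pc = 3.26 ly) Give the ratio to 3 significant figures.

Star 2 is more luminous, by a factor of 375.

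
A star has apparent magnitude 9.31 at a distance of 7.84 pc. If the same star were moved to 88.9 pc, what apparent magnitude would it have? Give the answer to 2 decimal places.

m ≈ 14.58

Flux ∝ 1/d², so Δm = 5 log₁₀(d₂/d₁) = 5 log₁₀(88.9/7.84) = 5.273
m₂ = m₁ + Δm = 9.31 + (5.273) = 14.583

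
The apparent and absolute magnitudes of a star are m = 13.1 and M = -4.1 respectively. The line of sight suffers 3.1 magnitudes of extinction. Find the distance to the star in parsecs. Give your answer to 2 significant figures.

d ≈ 6600 pc

m − M = 5 log₁₀(d/10 pc) + A  ⇒  13.1 − (-4.1) − 3.1 = 5 log₁₀(d/10)
14.100 = 5 log₁₀(d/10)
log₁₀ d = (m − M − A)/5 + 1 = 3.8200
d = 10^3.8200 = 6607 pc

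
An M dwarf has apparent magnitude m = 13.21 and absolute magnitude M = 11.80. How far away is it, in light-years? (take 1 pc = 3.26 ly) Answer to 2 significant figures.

d ≈ 62 ly

μ = m − M = 1.410
m − M = 5 log₁₀ d − 5
log₁₀ d = (m − M)/5 + 1 = 1.2820
d = 10^1.2820 = 19.14 pc
= 62.40 ly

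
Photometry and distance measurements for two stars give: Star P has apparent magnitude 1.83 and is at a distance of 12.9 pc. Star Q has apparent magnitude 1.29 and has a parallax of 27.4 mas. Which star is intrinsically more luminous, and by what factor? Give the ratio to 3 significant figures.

Star Q is more luminous, by a factor of 13.2.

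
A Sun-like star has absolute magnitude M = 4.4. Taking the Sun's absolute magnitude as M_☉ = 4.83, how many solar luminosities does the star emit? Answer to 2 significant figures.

L/L_☉ ≈ 1.5

M − M_☉ = 4.4 − 4.83 = -0.430
L/L_☉ = 10^(−0.4 (M − M_☉)) = 10^0.172 = 1.486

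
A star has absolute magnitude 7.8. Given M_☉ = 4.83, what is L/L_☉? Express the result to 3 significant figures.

L/L_☉ ≈ 0.0649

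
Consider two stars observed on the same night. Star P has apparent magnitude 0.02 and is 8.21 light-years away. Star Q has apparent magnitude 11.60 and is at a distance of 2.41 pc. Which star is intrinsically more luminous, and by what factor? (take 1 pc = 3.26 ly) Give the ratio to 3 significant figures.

Star P is more luminous, by a factor of 46800.

Star P: d = 8.21 ly / 3.26 = 2.518 pc
Star P: M = m − 5 log₁₀ d + 5 = 0.02 − 5·0.4011 + 5 = 3.014
Star Q: M = m − 5 log₁₀ d + 5 = 11.60 − 5·0.3820 + 5 = 14.690
ΔM = M_P − M_Q = 3.014 − (14.690) = -11.676; smaller M is more luminous → Star P.
L ratio = 10^(0.4 |ΔM|) = 10^4.670 = 46800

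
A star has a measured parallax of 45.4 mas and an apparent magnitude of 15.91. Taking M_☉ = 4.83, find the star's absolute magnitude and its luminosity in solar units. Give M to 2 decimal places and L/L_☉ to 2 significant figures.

d = 1/p = 1000/45.4 mas = 22.03 pc
M = m − 5 log₁₀ d + 5 = 15.91 − 5·1.3429 + 5 = 14.195
M − M_☉ = 14.195 − 4.83 = 9.365
L/L_☉ = 10^(−0.4 × 9.365) = 1.794×10^-4

M ≈ 14.20; L/L_☉ ≈ 1.8×10^-4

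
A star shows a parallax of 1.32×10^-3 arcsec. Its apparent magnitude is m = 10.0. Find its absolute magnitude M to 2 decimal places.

M ≈ 0.60

d = 1/p = 1/1.32×10^-3″ = 757.6 pc
5 log₁₀(d/10 pc) = 5 log₁₀(757.6) − 5 = 9.397
M = m − 5 log₁₀(d/10) = 10.0 − 9.397 = 0.603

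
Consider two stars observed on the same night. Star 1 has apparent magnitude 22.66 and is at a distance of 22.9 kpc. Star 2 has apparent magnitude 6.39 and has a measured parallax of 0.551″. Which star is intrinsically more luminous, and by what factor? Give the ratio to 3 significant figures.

Star 1 is more luminous, by a factor of 49.4.

Star 1: d = 22.9 kpc = 22900 pc
Star 1: M = m − 5 log₁₀ d + 5 = 22.66 − 5·4.3598 + 5 = 5.861
Star 2: d = 1/p = 1/0.551″ = 1.815 pc
Star 2: M = m − 5 log₁₀ d + 5 = 6.39 − 5·0.2588 + 5 = 10.096
ΔM = M_1 − M_2 = 5.861 − (10.096) = -4.235; smaller M is more luminous → Star 1.
L ratio = 10^(0.4 |ΔM|) = 10^1.694 = 49.43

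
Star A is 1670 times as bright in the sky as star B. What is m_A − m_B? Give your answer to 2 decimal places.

m_A − m_B ≈ -8.06

Pogson: Δm = −2.5 log₁₀(ratio) = −2.5 log₁₀(1670) = −2.5 × 3.2227 = -8.057
Star A is brighter, so it has the smaller magnitude: the difference is negative.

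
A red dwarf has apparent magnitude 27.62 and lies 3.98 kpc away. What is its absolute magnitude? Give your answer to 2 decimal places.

M ≈ 14.62

d = 3.98 kpc = 3980 pc
5 log₁₀(d/10 pc) = 5 log₁₀(3980) − 5 = 12.999
M = m − 5 log₁₀(d/10) = 27.62 − 12.999 = 14.621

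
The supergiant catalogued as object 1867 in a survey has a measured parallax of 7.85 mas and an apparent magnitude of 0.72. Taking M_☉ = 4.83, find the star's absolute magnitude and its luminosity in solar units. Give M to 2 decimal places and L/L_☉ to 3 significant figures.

M ≈ -4.81; L/L_☉ ≈ 7150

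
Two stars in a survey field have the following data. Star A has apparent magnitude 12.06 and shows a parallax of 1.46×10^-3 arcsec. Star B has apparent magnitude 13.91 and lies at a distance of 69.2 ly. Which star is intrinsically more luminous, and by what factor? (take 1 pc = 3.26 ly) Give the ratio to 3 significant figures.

Star A: d = 1/p = 1/1.46×10^-3″ = 684.9 pc
Star A: M = m − 5 log₁₀ d + 5 = 12.06 − 5·2.8356 + 5 = 2.882
Star B: d = 69.2 ly / 3.26 = 21.23 pc
Star B: M = m − 5 log₁₀ d + 5 = 13.91 − 5·1.3269 + 5 = 12.276
ΔM = M_A − M_B = 2.882 − (12.276) = -9.394; smaller M is more luminous → Star A.
L ratio = 10^(0.4 |ΔM|) = 10^3.758 = 5722

Star A is more luminous, by a factor of 5720.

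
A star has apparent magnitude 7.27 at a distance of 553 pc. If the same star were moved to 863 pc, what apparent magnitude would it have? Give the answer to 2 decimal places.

m ≈ 8.24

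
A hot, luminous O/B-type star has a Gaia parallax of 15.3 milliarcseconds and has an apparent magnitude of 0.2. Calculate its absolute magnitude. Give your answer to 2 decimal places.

M ≈ -3.88

p = 15.3 mas = 0.0153″ → d = 1/p = 65.36 pc
5 log₁₀(d/10 pc) = 5 log₁₀(65.36) − 5 = 4.077
M = m − 5 log₁₀(d/10) = 0.2 − 4.077 = -3.877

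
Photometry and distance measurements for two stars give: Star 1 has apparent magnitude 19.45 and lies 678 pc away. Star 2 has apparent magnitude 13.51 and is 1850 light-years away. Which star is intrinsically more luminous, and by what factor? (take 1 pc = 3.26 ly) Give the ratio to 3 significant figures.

Star 2 is more luminous, by a factor of 167.

Star 1: M = m − 5 log₁₀ d + 5 = 19.45 − 5·2.8312 + 5 = 10.294
Star 2: d = 1850 ly / 3.26 = 567.5 pc
Star 2: M = m − 5 log₁₀ d + 5 = 13.51 − 5·2.7540 + 5 = 4.740
ΔM = M_1 − M_2 = 10.294 − (4.740) = 5.554; smaller M is more luminous → Star 2.
L ratio = 10^(0.4 |ΔM|) = 10^2.221 = 166.5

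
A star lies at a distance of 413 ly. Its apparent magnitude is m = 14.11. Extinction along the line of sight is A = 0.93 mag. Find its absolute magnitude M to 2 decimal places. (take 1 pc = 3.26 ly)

M ≈ 7.67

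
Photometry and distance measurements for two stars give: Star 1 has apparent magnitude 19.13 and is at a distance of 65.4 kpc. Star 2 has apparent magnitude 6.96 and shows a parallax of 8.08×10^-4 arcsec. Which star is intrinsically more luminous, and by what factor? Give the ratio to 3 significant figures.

Star 2 is more luminous, by a factor of 26.4.

Star 1: d = 65.4 kpc = 65400 pc
Star 1: M = m − 5 log₁₀ d + 5 = 19.13 − 5·4.8156 + 5 = 0.052
Star 2: d = 1/p = 1/8.08×10^-4″ = 1238 pc
Star 2: M = m − 5 log₁₀ d + 5 = 6.96 − 5·3.0926 + 5 = -3.503
ΔM = M_1 − M_2 = 0.052 − (-3.503) = 3.555; smaller M is more luminous → Star 2.
L ratio = 10^(0.4 |ΔM|) = 10^1.422 = 26.43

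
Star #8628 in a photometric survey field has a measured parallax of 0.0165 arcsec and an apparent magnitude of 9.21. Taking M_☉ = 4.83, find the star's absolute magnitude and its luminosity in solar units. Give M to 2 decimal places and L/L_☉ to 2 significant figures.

d = 1/p = 1/0.0165″ = 60.61 pc
M = m − 5 log₁₀ d + 5 = 9.21 − 5·1.7825 + 5 = 5.297
M − M_☉ = 5.297 − 4.83 = 0.467
L/L_☉ = 10^(−0.4 × 0.467) = 0.6502

M ≈ 5.30; L/L_☉ ≈ 0.65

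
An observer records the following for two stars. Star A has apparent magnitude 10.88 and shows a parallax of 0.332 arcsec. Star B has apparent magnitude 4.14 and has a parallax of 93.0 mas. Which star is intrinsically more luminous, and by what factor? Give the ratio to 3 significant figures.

Star A: d = 1/p = 1/0.332″ = 3.012 pc
Star A: M = m − 5 log₁₀ d + 5 = 10.88 − 5·0.4789 + 5 = 13.486
Star B: p = 93.0 mas = 0.0930″ → d = 1/p = 10.75 pc
Star B: M = m − 5 log₁₀ d + 5 = 4.14 − 5·1.0315 + 5 = 3.982
ΔM = M_A − M_B = 13.486 − (3.982) = 9.503; smaller M is more luminous → Star B.
L ratio = 10^(0.4 |ΔM|) = 10^3.801 = 6329

Star B is more luminous, by a factor of 6330.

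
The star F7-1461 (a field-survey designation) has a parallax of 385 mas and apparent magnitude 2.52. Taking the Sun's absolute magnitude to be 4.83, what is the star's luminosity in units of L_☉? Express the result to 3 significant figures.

L/L_☉ ≈ 0.566

d = 1/p = 1000/385 mas = 2.597 pc
M = m − 5 log₁₀ d + 5 = 2.52 − 5·0.4145 + 5 = 5.447
M − M_☉ = 5.447 − 4.83 = 0.617
L/L_☉ = 10^(−0.4 × 0.617) = 0.5663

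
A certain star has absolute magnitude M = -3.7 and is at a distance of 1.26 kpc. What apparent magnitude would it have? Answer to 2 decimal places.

m ≈ 6.80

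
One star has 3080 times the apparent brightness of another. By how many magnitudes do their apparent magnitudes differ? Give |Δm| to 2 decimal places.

|Δm| ≈ 8.72

Pogson: Δm = −2.5 log₁₀(ratio) = −2.5 log₁₀(3080) = −2.5 × 3.4886 = -8.721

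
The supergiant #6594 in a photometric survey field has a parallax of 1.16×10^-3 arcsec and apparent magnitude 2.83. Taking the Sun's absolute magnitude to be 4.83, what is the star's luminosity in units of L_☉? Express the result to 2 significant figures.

L/L_☉ ≈ 47000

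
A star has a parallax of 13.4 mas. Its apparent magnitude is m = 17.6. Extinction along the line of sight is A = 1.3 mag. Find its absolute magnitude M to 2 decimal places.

M ≈ 11.94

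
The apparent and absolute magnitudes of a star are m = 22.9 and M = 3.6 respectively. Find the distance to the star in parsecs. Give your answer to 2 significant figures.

d ≈ 72000 pc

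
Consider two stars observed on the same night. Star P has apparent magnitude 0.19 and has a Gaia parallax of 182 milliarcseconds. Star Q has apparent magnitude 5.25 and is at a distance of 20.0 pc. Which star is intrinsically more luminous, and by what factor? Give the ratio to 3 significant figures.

Star P is more luminous, by a factor of 7.98.

Star P: p = 182 mas = 0.182″ → d = 1/p = 5.495 pc
Star P: M = m − 5 log₁₀ d + 5 = 0.19 − 5·0.7399 + 5 = 1.490
Star Q: M = m − 5 log₁₀ d + 5 = 5.25 − 5·1.3010 + 5 = 3.745
ΔM = M_P − M_Q = 1.490 − (3.745) = -2.254; smaller M is more luminous → Star P.
L ratio = 10^(0.4 |ΔM|) = 10^0.902 = 7.976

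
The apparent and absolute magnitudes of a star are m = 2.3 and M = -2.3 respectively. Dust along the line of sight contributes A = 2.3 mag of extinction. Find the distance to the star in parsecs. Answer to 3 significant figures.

m − M = 5 log₁₀(d/10 pc) + A  ⇒  2.3 − (-2.3) − 2.3 = 5 log₁₀(d/10)
2.300 = 5 log₁₀(d/10)
log₁₀ d = (m − M − A)/5 + 1 = 1.4600
d = 10^1.4600 = 28.84 pc

d ≈ 28.8 pc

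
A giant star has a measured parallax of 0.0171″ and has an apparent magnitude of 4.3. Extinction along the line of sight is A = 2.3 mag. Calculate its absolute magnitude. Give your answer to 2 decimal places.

d = 1/p = 1/0.0171″ = 58.48 pc
5 log₁₀(d/10 pc) = 5 log₁₀(58.48) − 5 = 3.835
M = m − 5 log₁₀(d/10) − A = 4.3 − 3.835 − 2.3 = -1.835

M ≈ -1.84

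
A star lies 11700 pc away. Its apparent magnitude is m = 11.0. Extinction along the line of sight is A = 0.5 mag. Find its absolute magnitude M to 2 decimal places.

M ≈ -4.84

5 log₁₀(d/10 pc) = 5 log₁₀(11700) − 5 = 15.341
M = m − 5 log₁₀(d/10) − A = 11.0 − 15.341 − 0.5 = -4.841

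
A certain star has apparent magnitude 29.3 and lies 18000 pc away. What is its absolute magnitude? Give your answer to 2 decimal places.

M ≈ 13.02

5 log₁₀(d/10 pc) = 5 log₁₀(18000) − 5 = 16.276
M = m − 5 log₁₀(d/10) = 29.3 − 16.276 = 13.024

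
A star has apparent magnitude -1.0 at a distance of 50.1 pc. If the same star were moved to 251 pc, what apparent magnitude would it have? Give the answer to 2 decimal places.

m ≈ 2.50

Flux ∝ 1/d², so Δm = 5 log₁₀(d₂/d₁) = 5 log₁₀(251/50.1) = 3.499
m₂ = m₁ + Δm = -1.0 + (3.499) = 2.499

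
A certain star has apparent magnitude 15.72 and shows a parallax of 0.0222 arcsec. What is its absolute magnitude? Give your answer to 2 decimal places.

d = 1/p = 1/0.0222″ = 45.05 pc
5 log₁₀(d/10 pc) = 5 log₁₀(45.05) − 5 = 3.268
M = m − 5 log₁₀(d/10) = 15.72 − 3.268 = 12.452

M ≈ 12.45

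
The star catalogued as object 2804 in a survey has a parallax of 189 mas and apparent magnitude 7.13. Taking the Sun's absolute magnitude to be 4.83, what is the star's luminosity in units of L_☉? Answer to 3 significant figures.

d = 1/p = 1000/189 mas = 5.291 pc
M = m − 5 log₁₀ d + 5 = 7.13 − 5·0.7235 + 5 = 8.512
M − M_☉ = 8.512 − 4.83 = 3.682
L/L_☉ = 10^(−0.4 × 3.682) = 0.03366

L/L_☉ ≈ 0.0337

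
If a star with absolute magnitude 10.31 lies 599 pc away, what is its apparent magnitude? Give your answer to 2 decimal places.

m ≈ 19.20

m = M + 5 log₁₀ d − 5 = 10.31 + 5·2.7774 − 5 = 19.197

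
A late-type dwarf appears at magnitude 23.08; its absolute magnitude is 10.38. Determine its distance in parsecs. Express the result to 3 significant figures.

d ≈ 3470 pc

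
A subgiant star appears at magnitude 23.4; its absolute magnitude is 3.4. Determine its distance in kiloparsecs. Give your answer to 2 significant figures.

d ≈ 100 kpc

Distance modulus: m − M = 23.4 − (3.4) = 20.000
m − M = 5 log₁₀ d − 5
log₁₀ d = (m − M)/5 + 1 = 5.0000
d = 10^5.0000 = 100000 pc
= 100.0 kpc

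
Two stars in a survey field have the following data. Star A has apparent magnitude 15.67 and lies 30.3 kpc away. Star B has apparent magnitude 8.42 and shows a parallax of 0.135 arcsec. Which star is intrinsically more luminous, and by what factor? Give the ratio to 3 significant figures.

Star A is more luminous, by a factor of 21100.

Star A: d = 30.3 kpc = 30300 pc
Star A: M = m − 5 log₁₀ d + 5 = 15.67 − 5·4.4814 + 5 = -1.737
Star B: d = 1/p = 1/0.135″ = 7.407 pc
Star B: M = m − 5 log₁₀ d + 5 = 8.42 − 5·0.8697 + 5 = 9.072
ΔM = M_A − M_B = -1.737 − (9.072) = -10.809; smaller M is more luminous → Star A.
L ratio = 10^(0.4 |ΔM|) = 10^4.324 = 21060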